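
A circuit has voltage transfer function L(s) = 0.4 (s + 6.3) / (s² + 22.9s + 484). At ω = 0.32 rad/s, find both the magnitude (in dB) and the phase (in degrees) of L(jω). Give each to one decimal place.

|j0.32 + 6.3| = √(0.32² + 6.3²) = 6.308
|(j0.32)² + 22.9(j0.32) + 484| = |483.9 + j7.328| = 484
|L(j0.32)| = 0.4 × 6.308 / 484 = 0.0052138
20 log₁₀(0.0052138) = -45.66 dB
∠(j0.32 + 6.3) = arctan(0.32/6.3) = 2.91°
∠[(j0.32)² + 22.9(j0.32) + 484] = ∠[483.9 + j7.328] = 0.87°
∠L(j0.32) = 2.91° − 0.87° = 2.04°

|L| = -45.7 dB, ∠L = 2.0°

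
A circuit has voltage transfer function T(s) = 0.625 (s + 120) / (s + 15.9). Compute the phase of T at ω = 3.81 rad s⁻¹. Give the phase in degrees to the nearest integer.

∠(j3.81 + 120) = arctan(3.81/120) = 1.82°
∠(j3.81 + 15.9) = arctan(3.81/15.9) = 13.48°
∠T(j3.81) = 1.82° − 13.48° = -11.66°

-12°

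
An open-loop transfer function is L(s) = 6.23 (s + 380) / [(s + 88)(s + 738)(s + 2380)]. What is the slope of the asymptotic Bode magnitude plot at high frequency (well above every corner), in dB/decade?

-40 dB/decade

With 1 zero and 3 poles, the high-frequency asymptotic slope is 20 × (1 − 3) = -40 dB/decade.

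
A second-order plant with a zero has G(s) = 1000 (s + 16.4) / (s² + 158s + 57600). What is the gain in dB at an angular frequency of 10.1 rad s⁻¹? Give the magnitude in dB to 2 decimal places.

|j10.1 + 16.4| = √(10.1² + 16.4²) = 19.26
|(j10.1)² + 158(j10.1) + 57600| = |57498 + j1595.8| = 5.752e+04
|G(j10.1)| = 1000 × 19.26 / 5.752e+04 = 0.33485
20 log₁₀(0.33485) = -9.503 dB

-9.50 dB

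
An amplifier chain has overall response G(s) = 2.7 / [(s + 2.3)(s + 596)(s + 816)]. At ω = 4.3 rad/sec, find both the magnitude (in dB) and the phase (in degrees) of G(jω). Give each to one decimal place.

|j4.3 + 2.3| = √(4.3² + 2.3²) = 4.876
|j4.3 + 596| = √(4.3² + 596²) = 596
|j4.3 + 816| = √(4.3² + 816²) = 816
|G(j4.3)| = 2.7 / (4.876 × 596 × 816) = 1.1384e-06
20 log₁₀(1.1384e-06) = -118.87 dB
∠(j4.3 + 2.3) = arctan(4.3/2.3) = 61.86°
∠(j4.3 + 596) = arctan(4.3/596) = 0.41°
∠(j4.3 + 816) = arctan(4.3/816) = 0.30°
∠G(j4.3) = − (61.86° + 0.41° + 0.30°) = -62.57°

|G| = -118.9 dB, ∠G = -62.6°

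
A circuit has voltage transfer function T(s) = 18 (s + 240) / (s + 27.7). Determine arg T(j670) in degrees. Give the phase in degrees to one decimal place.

∠(j670 + 240) = arctan(670/240) = 70.29°
∠(j670 + 27.7) = arctan(670/27.7) = 87.63°
∠T(j670) = 70.29° − 87.63° = -17.34°

-17.3°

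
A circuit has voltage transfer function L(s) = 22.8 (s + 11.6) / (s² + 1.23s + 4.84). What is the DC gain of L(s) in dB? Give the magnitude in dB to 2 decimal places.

34.75 dB

L(0) = 22.8 × 11.6 / 4.84 = 54.645
20 log₁₀(54.645) = 34.751 dB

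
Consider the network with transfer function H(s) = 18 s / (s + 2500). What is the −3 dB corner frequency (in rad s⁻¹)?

For a single-pole high-pass, the −3 dB point is at the pole: ω = 2500 rad s⁻¹.

2500 rad s⁻¹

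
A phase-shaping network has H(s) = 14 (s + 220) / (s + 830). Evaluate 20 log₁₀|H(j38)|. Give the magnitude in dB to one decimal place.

|j38 + 220| = √(38² + 220²) = 223.3
|j38 + 830| = √(38² + 830²) = 830.9
|H(j38)| = 14 × 223.3 / 830.9 = 3.7619
20 log₁₀(3.7619) = 11.51 dB

11.5 dB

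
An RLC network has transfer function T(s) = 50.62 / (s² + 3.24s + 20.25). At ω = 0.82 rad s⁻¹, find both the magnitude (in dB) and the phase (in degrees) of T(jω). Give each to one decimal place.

|T| = 8.2 dB, ∠T = -7.7 deg

|(j0.82)² + 3.24(j0.82) + 20.25| = |19.578 + j2.6568| = 19.76
|T(j0.82)| = 50.62 / 19.76 = 2.5621
20 log₁₀(2.5621) = 8.17 dB
∠[(j0.82)² + 3.24(j0.82) + 20.25] = ∠[19.578 + j2.6568] = 7.73°
∠T(j0.82) = −7.73° = -7.73°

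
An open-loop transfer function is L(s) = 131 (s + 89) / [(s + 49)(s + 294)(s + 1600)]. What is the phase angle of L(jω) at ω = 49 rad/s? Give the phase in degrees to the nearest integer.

∠(j49 + 89) = arctan(49/89) = 28.84°
∠(j49 + 49) = arctan(49/49) = 45.00°
∠(j49 + 294) = arctan(49/294) = 9.46°
∠(j49 + 1600) = arctan(49/1600) = 1.75°
∠L(j49) = 28.84° − (45.00° + 9.46° + 1.75°) = -27.38°

-27°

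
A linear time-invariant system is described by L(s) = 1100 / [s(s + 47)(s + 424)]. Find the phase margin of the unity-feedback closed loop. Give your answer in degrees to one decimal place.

Gain crossover: |L(jω)| = 1 at ω ≈ 0.0552 rad s⁻¹.
∠L(j0.0552) = −90° − arctan(0.0552/47) − arctan(0.0552/424) ≈ -90.07°
PM = 180° + (-90.07°) = 89.93°

89.9°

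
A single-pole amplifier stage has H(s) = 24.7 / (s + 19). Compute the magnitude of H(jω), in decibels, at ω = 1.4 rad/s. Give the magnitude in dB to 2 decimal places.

|j1.4 + 19| = √(1.4² + 19²) = 19.05
|H(j1.4)| = 24.7 / 19.05 = 1.2965
20 log₁₀(1.2965) = 2.255 dB

2.26 dB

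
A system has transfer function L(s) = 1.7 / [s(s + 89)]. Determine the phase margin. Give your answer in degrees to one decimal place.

Gain crossover: |L(jω)| = 1 at ω ≈ 0.0191 rad/s.
∠L(j0.0191) = −90° − arctan(0.0191/89) ≈ -90.01°
PM = 180° + (-90.01°) = 89.99°

90.0°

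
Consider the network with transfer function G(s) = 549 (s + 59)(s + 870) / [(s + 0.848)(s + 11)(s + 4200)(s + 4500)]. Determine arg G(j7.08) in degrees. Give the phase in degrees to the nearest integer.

-109°

∠(j7.08 + 59) = arctan(7.08/59) = 6.84°
∠(j7.08 + 870) = arctan(7.08/870) = 0.47°
∠(j7.08 + 0.848) = arctan(7.08/0.848) = 83.17°
∠(j7.08 + 11) = arctan(7.08/11) = 32.77°
∠(j7.08 + 4200) = arctan(7.08/4200) = 0.10°
∠(j7.08 + 4500) = arctan(7.08/4500) = 0.09°
∠G(j7.08) = 6.84° + 0.47° − (83.17° + 32.77° + 0.10° + 0.09°) = -108.81°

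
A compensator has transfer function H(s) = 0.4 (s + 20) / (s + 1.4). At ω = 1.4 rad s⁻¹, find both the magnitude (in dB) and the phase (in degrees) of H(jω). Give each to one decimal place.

|j1.4 + 20| = √(1.4² + 20²) = 20.05
|j1.4 + 1.4| = √(1.4² + 1.4²) = 1.98
|H(j1.4)| = 0.4 × 20.05 / 1.98 = 4.0505
20 log₁₀(4.0505) = 12.15 dB
∠(j1.4 + 20) = arctan(1.4/20) = 4.00°
∠(j1.4 + 1.4) = arctan(1.4/1.4) = 45.00°
∠H(j1.4) = 4.00° − 45.00° = -41.00°

|H| = 12.2 dB, ∠H = -41.0°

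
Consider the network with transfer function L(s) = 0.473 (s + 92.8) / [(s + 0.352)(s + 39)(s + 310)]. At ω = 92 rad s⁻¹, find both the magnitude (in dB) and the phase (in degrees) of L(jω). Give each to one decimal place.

|j92 + 92.8| = √(92² + 92.8²) = 130.7
|j92 + 0.352| = √(92² + 0.352²) = 92
|j92 + 39| = √(92² + 39²) = 99.92
|j92 + 310| = √(92² + 310²) = 323.4
|L(j92)| = 0.473 × 130.7 / (92 × 99.92 × 323.4) = 2.0792e-05
20 log₁₀(2.0792e-05) = -93.64 dB
∠(j92 + 92.8) = arctan(92/92.8) = 44.75°
∠(j92 + 0.352) = arctan(92/0.352) = 89.78°
∠(j92 + 39) = arctan(92/39) = 67.03°
∠(j92 + 310) = arctan(92/310) = 16.53°
∠L(j92) = 44.75° − (89.78° + 67.03° + 16.53°) = -128.59°

|L| = -93.6 dB, ∠L = -128.6 deg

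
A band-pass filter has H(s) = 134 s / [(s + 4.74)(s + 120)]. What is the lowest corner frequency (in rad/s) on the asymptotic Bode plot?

4.74 rad/s

Break frequencies occur at each pole and zero magnitude: 4.74 rad/s, 120 rad/s.
The lowest is 4.74 rad/s.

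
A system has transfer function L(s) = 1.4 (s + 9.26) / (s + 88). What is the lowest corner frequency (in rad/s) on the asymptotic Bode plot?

Break frequencies occur at each pole and zero magnitude: 9.26 rad/s, 88 rad/s.
The lowest is 9.26 rad/s.

9.26 rad/s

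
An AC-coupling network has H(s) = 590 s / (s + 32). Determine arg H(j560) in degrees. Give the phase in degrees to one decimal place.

3.3°

∠(j560) = 90.00°
∠(j560 + 32) = arctan(560/32) = 86.73°
∠H(j560) = 90.00° − 86.73° = 3.27°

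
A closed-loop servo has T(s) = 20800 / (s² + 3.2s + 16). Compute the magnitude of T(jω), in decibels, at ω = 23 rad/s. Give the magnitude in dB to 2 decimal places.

32.07 dB

|(j23)² + 3.2(j23) + 16| = |-513 + j73.6| = 518.3
|T(j23)| = 20800 / 518.3 = 40.135
20 log₁₀(40.135) = 32.070 dB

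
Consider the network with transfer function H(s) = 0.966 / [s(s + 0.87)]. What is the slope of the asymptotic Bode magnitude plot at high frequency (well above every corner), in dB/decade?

With 0 zeros and 2 poles, the high-frequency asymptotic slope is 20 × (0 − 2) = -40 dB/decade.

-40 dB/decade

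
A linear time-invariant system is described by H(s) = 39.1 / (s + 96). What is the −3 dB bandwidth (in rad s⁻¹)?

96 rad s⁻¹

For a single-pole low-pass, the −3 dB point is at the pole: ω = 96 rad s⁻¹.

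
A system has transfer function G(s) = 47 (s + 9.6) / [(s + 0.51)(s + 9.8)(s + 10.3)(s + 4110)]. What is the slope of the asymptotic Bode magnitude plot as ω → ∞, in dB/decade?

-60 dB/decade

With 1 zero and 4 poles, the high-frequency asymptotic slope is 20 × (1 − 4) = -60 dB/decade.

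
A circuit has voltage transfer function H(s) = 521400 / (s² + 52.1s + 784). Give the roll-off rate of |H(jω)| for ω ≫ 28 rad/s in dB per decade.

-40 dB/decade

With 0 zeros and 2 poles, the high-frequency asymptotic slope is 20 × (0 − 2) = -40 dB/decade.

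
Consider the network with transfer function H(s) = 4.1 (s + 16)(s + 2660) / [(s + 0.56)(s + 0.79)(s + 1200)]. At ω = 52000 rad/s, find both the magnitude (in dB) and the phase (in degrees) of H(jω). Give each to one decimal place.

|H| = -82.1 dB, ∠H = -91.6°

|j52000 + 16| = √(52000² + 16²) = 5.2e+04
|j52000 + 2660| = √(52000² + 2660²) = 5.207e+04
|j52000 + 0.56| = √(52000² + 0.56²) = 5.2e+04
|j52000 + 0.79| = √(52000² + 0.79²) = 5.2e+04
|j52000 + 1200| = √(52000² + 1200²) = 5.201e+04
|H(j52000)| = 4.1 × 5.2e+04 × 5.207e+04 / (5.2e+04 × 5.2e+04 × 5.201e+04) = 7.8928e-05
20 log₁₀(7.8928e-05) = -82.06 dB
∠(j52000 + 16) = arctan(52000/16) = 89.98°
∠(j52000 + 2660) = arctan(52000/2660) = 87.07°
∠(j52000 + 0.56) = arctan(52000/0.56) = 90.00°
∠(j52000 + 0.79) = arctan(52000/0.79) = 90.00°
∠(j52000 + 1200) = arctan(52000/1200) = 88.68°
∠H(j52000) = 89.98° + 87.07° − (90.00° + 90.00° + 88.68°) = -91.62°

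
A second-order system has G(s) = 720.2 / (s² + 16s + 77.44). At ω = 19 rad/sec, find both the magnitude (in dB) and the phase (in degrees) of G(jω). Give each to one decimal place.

|(j19)² + 16(j19) + 77.44| = |-283.56 + j304| = 415.7
|G(j19)| = 720.2 / 415.7 = 1.7324
20 log₁₀(1.7324) = 4.77 dB
∠[(j19)² + 16(j19) + 77.44] = ∠[-283.56 + j304] = 133.01°
∠G(j19) = −133.01° = -133.01°

|G| = 4.8 dB, ∠G = -133.0°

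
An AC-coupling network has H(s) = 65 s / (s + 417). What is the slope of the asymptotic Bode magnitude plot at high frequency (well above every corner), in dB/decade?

With 1 zero and 1 pole, the high-frequency asymptotic slope is 20 × (1 − 1) = 0 dB/decade.

0 dB/decade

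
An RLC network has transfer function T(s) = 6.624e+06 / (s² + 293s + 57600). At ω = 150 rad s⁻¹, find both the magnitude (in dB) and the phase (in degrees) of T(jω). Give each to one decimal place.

|(j150)² + 293(j150) + 57600| = |35100 + j43950| = 5.625e+04
|T(j150)| = 6.624e+06 / 5.625e+04 = 117.77
20 log₁₀(117.77) = 41.42 dB
∠[(j150)² + 293(j150) + 57600] = ∠[35100 + j43950] = 51.39°
∠T(j150) = −51.39° = -51.39°

|T| = 41.4 dB, ∠T = -51.4°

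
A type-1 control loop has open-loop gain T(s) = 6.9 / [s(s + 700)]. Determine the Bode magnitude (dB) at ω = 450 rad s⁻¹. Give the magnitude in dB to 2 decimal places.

|j450 + 700| = √(450² + 700²) = 832.2
|j450| = 450
|T(j450)| = 6.9 / (832.2 × 450) = 1.8426e-05
20 log₁₀(1.8426e-05) = -94.691 dB

-94.69 dB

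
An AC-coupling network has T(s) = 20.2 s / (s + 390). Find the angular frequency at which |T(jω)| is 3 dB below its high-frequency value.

For a single-pole high-pass, the −3 dB point is at the pole: ω = 390 rad/sec.

390 rad/sec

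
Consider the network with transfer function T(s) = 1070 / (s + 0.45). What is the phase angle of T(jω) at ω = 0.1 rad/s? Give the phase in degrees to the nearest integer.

-13 deg

∠(j0.1 + 0.45) = arctan(0.1/0.45) = 12.53°
∠T(j0.1) = −12.53° = -12.53°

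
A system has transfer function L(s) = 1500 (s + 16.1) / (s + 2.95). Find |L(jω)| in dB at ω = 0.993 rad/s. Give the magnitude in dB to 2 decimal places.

|j0.993 + 16.1| = √(0.993² + 16.1²) = 16.13
|j0.993 + 2.95| = √(0.993² + 2.95²) = 3.113
|L(j0.993)| = 1500 × 16.13 / 3.113 = 7773.4
20 log₁₀(7773.4) = 77.812 dB

77.81 dB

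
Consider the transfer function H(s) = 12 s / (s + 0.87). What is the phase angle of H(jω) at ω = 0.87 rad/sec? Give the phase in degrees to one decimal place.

∠(j0.87) = 90.00°
∠(j0.87 + 0.87) = arctan(0.87/0.87) = 45.00°
∠H(j0.87) = 90.00° − 45.00° = 45.00°

45.0°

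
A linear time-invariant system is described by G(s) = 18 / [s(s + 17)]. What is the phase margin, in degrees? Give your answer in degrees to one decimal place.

86.4°

Gain crossover: |G(jω)| = 1 at ω ≈ 1.06 rad/s.
∠G(j1.06) = −90° − arctan(1.06/17) ≈ -93.56°
PM = 180° + (-93.56°) = 86.44°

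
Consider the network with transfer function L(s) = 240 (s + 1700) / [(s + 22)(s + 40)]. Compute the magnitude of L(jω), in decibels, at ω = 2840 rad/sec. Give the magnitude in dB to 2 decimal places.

-20.13 dB

|j2840 + 1700| = √(2840² + 1700²) = 3310
|j2840 + 22| = √(2840² + 22²) = 2840
|j2840 + 40| = √(2840² + 40²) = 2840
|L(j2840)| = 240 × 3310 / (2840 × 2840) = 0.098477
20 log₁₀(0.098477) = -20.133 dB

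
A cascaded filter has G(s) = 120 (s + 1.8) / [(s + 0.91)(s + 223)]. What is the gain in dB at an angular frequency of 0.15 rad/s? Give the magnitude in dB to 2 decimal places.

|j0.15 + 1.8| = √(0.15² + 1.8²) = 1.806
|j0.15 + 0.91| = √(0.15² + 0.91²) = 0.9223
|j0.15 + 223| = √(0.15² + 223²) = 223
|G(j0.15)| = 120 × 1.806 / (0.9223 × 223) = 1.0539
20 log₁₀(1.0539) = 0.456 dB

0.46 dB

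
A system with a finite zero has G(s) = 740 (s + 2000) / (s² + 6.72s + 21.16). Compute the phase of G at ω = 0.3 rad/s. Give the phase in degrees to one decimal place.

-5.5°

∠(j0.3 + 2000) = arctan(0.3/2000) = 0.01°
∠[(j0.3)² + 6.72(j0.3) + 21.16] = ∠[21.07 + j2.016] = 5.47°
∠G(j0.3) = 0.01° − 5.47° = -5.46°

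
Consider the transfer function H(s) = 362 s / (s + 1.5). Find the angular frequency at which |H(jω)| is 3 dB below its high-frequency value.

For a single-pole high-pass, the −3 dB point is at the pole: ω = 1.5 rad s⁻¹.

1.5 rad s⁻¹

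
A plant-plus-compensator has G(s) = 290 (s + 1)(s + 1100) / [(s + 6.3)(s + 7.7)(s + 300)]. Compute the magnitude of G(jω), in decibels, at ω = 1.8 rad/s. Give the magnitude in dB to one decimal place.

32.5 dB

|j1.8 + 1| = √(1.8² + 1²) = 2.059
|j1.8 + 1100| = √(1.8² + 1100²) = 1100
|j1.8 + 6.3| = √(1.8² + 6.3²) = 6.552
|j1.8 + 7.7| = √(1.8² + 7.7²) = 7.908
|j1.8 + 300| = √(1.8² + 300²) = 300
|G(j1.8)| = 290 × 2.059 × 1100 / (6.552 × 7.908 × 300) = 42.259
20 log₁₀(42.259) = 32.52 dB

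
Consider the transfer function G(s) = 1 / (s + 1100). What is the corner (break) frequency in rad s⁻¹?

1100 rad s⁻¹

The single real pole at s = −1100 gives a corner at ω = 1100 rad s⁻¹.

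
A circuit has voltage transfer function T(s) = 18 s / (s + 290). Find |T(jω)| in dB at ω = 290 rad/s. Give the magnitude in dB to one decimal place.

|j290| = 290
|j290 + 290| = √(290² + 290²) = 410.1
|T(j290)| = 18 × 290 / 410.1 = 12.728
20 log₁₀(12.728) = 22.10 dB

22.1 dB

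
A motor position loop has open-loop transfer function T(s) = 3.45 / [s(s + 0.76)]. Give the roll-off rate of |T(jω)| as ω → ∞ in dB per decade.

-40 dB/decade

With 0 zeros and 2 poles, the high-frequency asymptotic slope is 20 × (0 − 2) = -40 dB/decade.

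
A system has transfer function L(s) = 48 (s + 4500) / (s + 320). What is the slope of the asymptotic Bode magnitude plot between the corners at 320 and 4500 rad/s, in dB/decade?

-20 dB/decade

In this band the factors already past their corner are: pole at 320; net slope = -20 dB/decade.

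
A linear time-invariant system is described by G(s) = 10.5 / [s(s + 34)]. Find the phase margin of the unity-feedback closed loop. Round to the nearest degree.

89°

Gain crossover: |G(jω)| = 1 at ω ≈ 0.309 rad s⁻¹.
∠G(j0.309) = −90° − arctan(0.309/34) ≈ -90.52°
PM = 180° + (-90.52°) = 89.48°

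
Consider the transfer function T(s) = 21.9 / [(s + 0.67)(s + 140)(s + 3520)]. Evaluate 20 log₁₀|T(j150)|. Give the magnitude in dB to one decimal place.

|j150 + 0.67| = √(150² + 0.67²) = 150
|j150 + 140| = √(150² + 140²) = 205.2
|j150 + 3520| = √(150² + 3520²) = 3523
|T(j150)| = 21.9 / (150 × 205.2 × 3523) = 2.0196e-07
20 log₁₀(2.0196e-07) = -133.89 dB

-133.9 dB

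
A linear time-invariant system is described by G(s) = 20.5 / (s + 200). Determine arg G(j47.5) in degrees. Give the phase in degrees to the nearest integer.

∠(j47.5 + 200) = arctan(47.5/200) = 13.36°
∠G(j47.5) = −13.36° = -13.36°

-13 deg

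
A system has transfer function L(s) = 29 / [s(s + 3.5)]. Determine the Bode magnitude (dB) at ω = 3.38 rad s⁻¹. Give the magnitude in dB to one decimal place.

4.9 dB

|j3.38 + 3.5| = √(3.38² + 3.5²) = 4.866
|j3.38| = 3.38
|L(j3.38)| = 29 / (4.866 × 3.38) = 1.7634
20 log₁₀(1.7634) = 4.93 dB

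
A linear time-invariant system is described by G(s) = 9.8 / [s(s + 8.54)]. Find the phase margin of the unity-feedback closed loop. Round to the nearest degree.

82°

Gain crossover: |G(jω)| = 1 at ω ≈ 1.14 rad/s.
∠G(j1.14) = −90° − arctan(1.14/8.54) ≈ -97.59°
PM = 180° + (-97.59°) = 82.41°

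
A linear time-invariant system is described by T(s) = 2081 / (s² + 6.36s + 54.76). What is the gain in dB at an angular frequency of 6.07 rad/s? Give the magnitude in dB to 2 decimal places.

33.79 dB

|(j6.07)² + 6.36(j6.07) + 54.76| = |17.915 + j38.605| = 42.56
|T(j6.07)| = 2081 / 42.56 = 48.896
20 log₁₀(48.896) = 33.786 dB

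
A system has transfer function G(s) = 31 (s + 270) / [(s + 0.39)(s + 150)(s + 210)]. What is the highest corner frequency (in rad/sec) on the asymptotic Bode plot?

Break frequencies occur at each pole and zero magnitude: 0.39 rad/sec, 150 rad/sec, 210 rad/sec, 270 rad/sec.
The highest is 270 rad/sec.

270 rad/sec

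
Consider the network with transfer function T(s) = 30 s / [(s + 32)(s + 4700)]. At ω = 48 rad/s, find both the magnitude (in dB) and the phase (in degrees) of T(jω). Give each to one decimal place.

|T| = -45.5 dB, ∠T = 33.1 deg

|j48| = 48
|j48 + 32| = √(48² + 32²) = 57.69
|j48 + 4700| = √(48² + 4700²) = 4700
|T(j48)| = 30 × 48 / (57.69 × 4700) = 0.0053107
20 log₁₀(0.0053107) = -45.50 dB
∠(j48) = 90.00°
∠(j48 + 32) = arctan(48/32) = 56.31°
∠(j48 + 4700) = arctan(48/4700) = 0.59°
∠T(j48) = 90.00° − (56.31° + 0.59°) = 33.10°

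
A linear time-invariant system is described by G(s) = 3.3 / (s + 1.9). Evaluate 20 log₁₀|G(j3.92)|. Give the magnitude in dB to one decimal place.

|j3.92 + 1.9| = √(3.92² + 1.9²) = 4.356
|G(j3.92)| = 3.3 / 4.356 = 0.75754
20 log₁₀(0.75754) = -2.41 dB

-2.4 dB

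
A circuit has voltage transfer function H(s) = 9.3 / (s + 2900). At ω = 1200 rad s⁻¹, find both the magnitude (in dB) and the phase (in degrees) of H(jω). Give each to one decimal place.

|j1200 + 2900| = √(1200² + 2900²) = 3138
|H(j1200)| = 9.3 / 3138 = 0.0029632
20 log₁₀(0.0029632) = -50.56 dB
∠(j1200 + 2900) = arctan(1200/2900) = 22.48°
∠H(j1200) = −22.48° = -22.48°

|H| = -50.6 dB, ∠H = -22.5°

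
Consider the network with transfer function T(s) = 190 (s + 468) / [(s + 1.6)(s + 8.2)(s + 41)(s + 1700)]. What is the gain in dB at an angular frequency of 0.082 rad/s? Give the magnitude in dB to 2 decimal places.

|j0.082 + 468| = √(0.082² + 468²) = 468
|j0.082 + 1.6| = √(0.082² + 1.6²) = 1.602
|j0.082 + 8.2| = √(0.082² + 8.2²) = 8.2
|j0.082 + 41| = √(0.082² + 41²) = 41
|j0.082 + 1700| = √(0.082² + 1700²) = 1700
|T(j0.082)| = 190 × 468 / (1.602 × 8.2 × 41 × 1700) = 0.097105
20 log₁₀(0.097105) = -20.255 dB

-20.26 dB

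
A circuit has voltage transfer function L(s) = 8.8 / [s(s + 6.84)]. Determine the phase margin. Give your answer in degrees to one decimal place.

79.5 deg

Gain crossover: |L(jω)| = 1 at ω ≈ 1.27 rad/s.
∠L(j1.27) = −90° − arctan(1.27/6.84) ≈ -100.48°
PM = 180° + (-100.48°) = 79.52°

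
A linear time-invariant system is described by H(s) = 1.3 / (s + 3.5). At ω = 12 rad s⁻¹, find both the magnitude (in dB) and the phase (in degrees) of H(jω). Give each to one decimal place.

|H| = -19.7 dB, ∠H = -73.7°

|j12 + 3.5| = √(12² + 3.5²) = 12.5
|H(j12)| = 1.3 / 12.5 = 0.104
20 log₁₀(0.104) = -19.66 dB
∠(j12 + 3.5) = arctan(12/3.5) = 73.74°
∠H(j12) = −73.74° = -73.74°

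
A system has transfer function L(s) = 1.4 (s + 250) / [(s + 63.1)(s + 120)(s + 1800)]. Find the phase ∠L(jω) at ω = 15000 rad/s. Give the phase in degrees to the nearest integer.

∠(j15000 + 250) = arctan(15000/250) = 89.05°
∠(j15000 + 63.1) = arctan(15000/63.1) = 89.76°
∠(j15000 + 120) = arctan(15000/120) = 89.54°
∠(j15000 + 1800) = arctan(15000/1800) = 83.16°
∠L(j15000) = 89.05° − (89.76° + 89.54° + 83.16°) = -173.41°

-173°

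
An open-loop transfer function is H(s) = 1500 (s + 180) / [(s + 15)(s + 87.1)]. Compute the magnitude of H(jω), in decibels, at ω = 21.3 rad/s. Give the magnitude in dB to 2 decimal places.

41.32 dB

|j21.3 + 180| = √(21.3² + 180²) = 181.3
|j21.3 + 15| = √(21.3² + 15²) = 26.05
|j21.3 + 87.1| = √(21.3² + 87.1²) = 89.67
|H(j21.3)| = 1500 × 181.3 / (26.05 × 89.67) = 116.39
20 log₁₀(116.39) = 41.318 dB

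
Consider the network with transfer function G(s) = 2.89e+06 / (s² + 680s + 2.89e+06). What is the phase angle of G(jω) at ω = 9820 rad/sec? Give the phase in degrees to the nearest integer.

-176 deg

∠[(j9820)² + 680(j9820) + 2.89e+06] = ∠[-9.3542e+07 + j6.6776e+06] = 175.92°
∠G(j9820) = −175.92° = -175.92°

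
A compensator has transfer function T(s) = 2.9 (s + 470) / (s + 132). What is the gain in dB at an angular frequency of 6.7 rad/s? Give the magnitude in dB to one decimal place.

20.3 dB

|j6.7 + 470| = √(6.7² + 470²) = 470
|j6.7 + 132| = √(6.7² + 132²) = 132.2
|T(j6.7)| = 2.9 × 470 / 132.2 = 10.314
20 log₁₀(10.314) = 20.27 dB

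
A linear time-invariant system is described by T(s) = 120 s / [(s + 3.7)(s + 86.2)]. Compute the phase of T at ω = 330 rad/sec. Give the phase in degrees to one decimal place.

-74.7°

∠(j330) = 90.00°
∠(j330 + 3.7) = arctan(330/3.7) = 89.36°
∠(j330 + 86.2) = arctan(330/86.2) = 75.36°
∠T(j330) = 90.00° − (89.36° + 75.36°) = -74.72°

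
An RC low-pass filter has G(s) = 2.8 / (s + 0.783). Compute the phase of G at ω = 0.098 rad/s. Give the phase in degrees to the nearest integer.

∠(j0.098 + 0.783) = arctan(0.098/0.783) = 7.13°
∠G(j0.098) = −7.13° = -7.13°

-7°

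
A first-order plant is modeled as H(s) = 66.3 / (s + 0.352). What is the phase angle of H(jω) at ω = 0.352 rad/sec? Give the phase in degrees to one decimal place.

∠(j0.352 + 0.352) = arctan(0.352/0.352) = 45.00°
∠H(j0.352) = −45.00° = -45.00°

-45.0°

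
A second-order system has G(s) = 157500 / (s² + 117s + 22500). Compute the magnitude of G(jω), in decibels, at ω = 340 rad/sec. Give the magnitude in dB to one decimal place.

3.8 dB

|(j340)² + 117(j340) + 22500| = |-93100 + j39780| = 1.012e+05
|G(j340)| = 157500 / 1.012e+05 = 1.5557
20 log₁₀(1.5557) = 3.84 dB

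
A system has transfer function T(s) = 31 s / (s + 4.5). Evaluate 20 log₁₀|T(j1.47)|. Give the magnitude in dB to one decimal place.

|j1.47| = 1.47
|j1.47 + 4.5| = √(1.47² + 4.5²) = 4.734
|T(j1.47)| = 31 × 1.47 / 4.734 = 9.6261
20 log₁₀(9.6261) = 19.67 dB

19.7 dB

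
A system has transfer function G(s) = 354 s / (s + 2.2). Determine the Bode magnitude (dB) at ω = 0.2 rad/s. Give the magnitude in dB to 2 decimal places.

|j0.2| = 0.2
|j0.2 + 2.2| = √(0.2² + 2.2²) = 2.209
|G(j0.2)| = 354 × 0.2 / 2.209 = 32.05
20 log₁₀(32.05) = 30.116 dB

30.12 dB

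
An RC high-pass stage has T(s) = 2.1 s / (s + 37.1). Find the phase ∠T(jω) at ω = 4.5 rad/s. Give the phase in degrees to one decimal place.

∠(j4.5) = 90.00°
∠(j4.5 + 37.1) = arctan(4.5/37.1) = 6.92°
∠T(j4.5) = 90.00° − 6.92° = 83.08°

83.1 deg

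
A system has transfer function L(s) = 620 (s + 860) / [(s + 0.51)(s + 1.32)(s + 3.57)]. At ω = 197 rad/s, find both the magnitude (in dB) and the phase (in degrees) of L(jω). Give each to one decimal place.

|L| = -22.9 dB, ∠L = -255.5°

|j197 + 860| = √(197² + 860²) = 882.3
|j197 + 0.51| = √(197² + 0.51²) = 197
|j197 + 1.32| = √(197² + 1.32²) = 197
|j197 + 3.57| = √(197² + 3.57²) = 197
|L(j197)| = 620 × 882.3 / (197 × 197 × 197) = 0.071534
20 log₁₀(0.071534) = -22.91 dB
∠(j197 + 860) = arctan(197/860) = 12.90°
∠(j197 + 0.51) = arctan(197/0.51) = 89.85°
∠(j197 + 1.32) = arctan(197/1.32) = 89.62°
∠(j197 + 3.57) = arctan(197/3.57) = 88.96°
∠L(j197) = 12.90° − (89.85° + 89.62° + 88.96°) = -255.53°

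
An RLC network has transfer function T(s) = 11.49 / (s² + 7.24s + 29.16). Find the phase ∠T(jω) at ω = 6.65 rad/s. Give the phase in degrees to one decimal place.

-107.4°

∠[(j6.65)² + 7.24(j6.65) + 29.16] = ∠[-15.063 + j48.146] = 107.37°
∠T(j6.65) = −107.37° = -107.37°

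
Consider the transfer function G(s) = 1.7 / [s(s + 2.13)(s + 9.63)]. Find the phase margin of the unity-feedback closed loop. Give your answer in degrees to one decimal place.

Gain crossover: |G(jω)| = 1 at ω ≈ 0.0828 rad/sec.
∠G(j0.0828) = −90° − arctan(0.0828/2.13) − arctan(0.0828/9.63) ≈ -92.72°
PM = 180° + (-92.72°) = 87.28°

87.3°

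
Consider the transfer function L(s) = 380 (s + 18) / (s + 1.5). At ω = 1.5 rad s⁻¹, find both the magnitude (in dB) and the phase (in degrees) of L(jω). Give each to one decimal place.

|L| = 70.2 dB, ∠L = -40.2°

|j1.5 + 18| = √(1.5² + 18²) = 18.06
|j1.5 + 1.5| = √(1.5² + 1.5²) = 2.121
|L(j1.5)| = 380 × 18.06 / 2.121 = 3235.6
20 log₁₀(3235.6) = 70.20 dB
∠(j1.5 + 18) = arctan(1.5/18) = 4.76°
∠(j1.5 + 1.5) = arctan(1.5/1.5) = 45.00°
∠L(j1.5) = 4.76° − 45.00° = -40.24°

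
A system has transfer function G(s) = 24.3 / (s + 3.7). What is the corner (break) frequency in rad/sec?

The single real pole at s = −3.7 gives a corner at ω = 3.7 rad/sec.

3.7 rad/sec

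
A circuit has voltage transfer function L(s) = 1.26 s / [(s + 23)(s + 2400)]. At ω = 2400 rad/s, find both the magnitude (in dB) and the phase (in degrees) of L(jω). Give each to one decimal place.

|L| = -68.6 dB, ∠L = -44.5°

|j2400| = 2400
|j2400 + 23| = √(2400² + 23²) = 2400
|j2400 + 2400| = √(2400² + 2400²) = 3394
|L(j2400)| = 1.26 × 2400 / (2400 × 3394) = 0.00037121
20 log₁₀(0.00037121) = -68.61 dB
∠(j2400) = 90.00°
∠(j2400 + 23) = arctan(2400/23) = 89.45°
∠(j2400 + 2400) = arctan(2400/2400) = 45.00°
∠L(j2400) = 90.00° − (89.45° + 45.00°) = -44.45°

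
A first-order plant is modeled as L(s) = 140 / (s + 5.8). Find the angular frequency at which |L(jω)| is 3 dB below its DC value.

5.8 rad/sec

For a single-pole low-pass, the −3 dB point is at the pole: ω = 5.8 rad/sec.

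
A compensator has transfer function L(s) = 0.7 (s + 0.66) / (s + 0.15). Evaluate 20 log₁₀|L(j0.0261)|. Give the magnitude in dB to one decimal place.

|j0.0261 + 0.66| = √(0.0261² + 0.66²) = 0.6605
|j0.0261 + 0.15| = √(0.0261² + 0.15²) = 0.1523
|L(j0.0261)| = 0.7 × 0.6605 / 0.1523 = 3.0368
20 log₁₀(3.0368) = 9.65 dB

9.6 dB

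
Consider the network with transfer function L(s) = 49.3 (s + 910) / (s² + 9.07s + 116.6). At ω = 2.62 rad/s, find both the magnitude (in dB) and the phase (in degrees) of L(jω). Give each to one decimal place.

|L| = 52.0 dB, ∠L = -12.1°

|j2.62 + 910| = √(2.62² + 910²) = 910
|(j2.62)² + 9.07(j2.62) + 116.6| = |109.74 + j23.763| = 112.3
|L(j2.62)| = 49.3 × 910 / 112.3 = 399.57
20 log₁₀(399.57) = 52.03 dB
∠(j2.62 + 910) = arctan(2.62/910) = 0.16°
∠[(j2.62)² + 9.07(j2.62) + 116.6] = ∠[109.74 + j23.763] = 12.22°
∠L(j2.62) = 0.16° − 12.22° = -12.05°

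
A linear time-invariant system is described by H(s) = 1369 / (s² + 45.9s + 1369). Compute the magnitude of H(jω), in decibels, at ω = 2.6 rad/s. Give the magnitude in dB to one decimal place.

0.0 dB

|(j2.6)² + 45.9(j2.6) + 1369| = |1362.2 + j119.34| = 1367
|H(j2.6)| = 1369 / 1367 = 1.0011
20 log₁₀(1.0011) = 0.01 dB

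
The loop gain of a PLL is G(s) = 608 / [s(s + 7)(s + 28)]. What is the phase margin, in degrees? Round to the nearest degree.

62°

Gain crossover: |G(jω)| = 1 at ω ≈ 2.86 rad/s.
∠G(j2.86) = −90° − arctan(2.86/7) − arctan(2.86/28) ≈ -118.03°
PM = 180° + (-118.03°) = 61.97°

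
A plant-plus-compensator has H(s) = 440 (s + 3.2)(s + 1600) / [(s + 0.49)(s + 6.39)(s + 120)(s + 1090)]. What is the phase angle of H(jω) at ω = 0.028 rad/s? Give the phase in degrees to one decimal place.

∠(j0.028 + 3.2) = arctan(0.028/3.2) = 0.50°
∠(j0.028 + 1600) = arctan(0.028/1600) = 0.00°
∠(j0.028 + 0.49) = arctan(0.028/0.49) = 3.27°
∠(j0.028 + 6.39) = arctan(0.028/6.39) = 0.25°
∠(j0.028 + 120) = arctan(0.028/120) = 0.01°
∠(j0.028 + 1090) = arctan(0.028/1090) = 0.00°
∠H(j0.028) = 0.50° + 0.00° − (3.27° + 0.25° + 0.01° + 0.00°) = -3.03°

-3.0°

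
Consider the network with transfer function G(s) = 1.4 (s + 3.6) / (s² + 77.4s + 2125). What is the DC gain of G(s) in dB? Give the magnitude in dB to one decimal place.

G(0) = 1.4 × 3.6 / 2125 = 0.0023718
20 log₁₀(0.0023718) = -52.50 dB

-52.5 dB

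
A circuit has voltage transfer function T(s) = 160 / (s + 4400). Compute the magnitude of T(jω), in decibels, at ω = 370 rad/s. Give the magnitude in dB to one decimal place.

-28.8 dB

|j370 + 4400| = √(370² + 4400²) = 4416
|T(j370)| = 160 / 4416 = 0.036236
20 log₁₀(0.036236) = -28.82 dB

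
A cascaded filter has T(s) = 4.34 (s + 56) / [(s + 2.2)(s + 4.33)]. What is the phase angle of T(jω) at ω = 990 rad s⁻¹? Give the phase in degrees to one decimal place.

∠(j990 + 56) = arctan(990/56) = 86.76°
∠(j990 + 2.2) = arctan(990/2.2) = 89.87°
∠(j990 + 4.33) = arctan(990/4.33) = 89.75°
∠T(j990) = 86.76° − (89.87° + 89.75°) = -92.86°

-92.9°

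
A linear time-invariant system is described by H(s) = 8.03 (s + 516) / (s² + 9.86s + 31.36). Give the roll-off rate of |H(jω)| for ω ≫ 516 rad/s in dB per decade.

With 1 zero and 2 poles, the high-frequency asymptotic slope is 20 × (1 − 2) = -20 dB/decade.

-20 dB/decade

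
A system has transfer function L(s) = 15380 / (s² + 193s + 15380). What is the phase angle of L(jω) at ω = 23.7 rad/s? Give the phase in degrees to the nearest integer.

∠[(j23.7)² + 193(j23.7) + 15380] = ∠[14818 + j4574.1] = 17.15°
∠L(j23.7) = −17.15° = -17.15°

-17°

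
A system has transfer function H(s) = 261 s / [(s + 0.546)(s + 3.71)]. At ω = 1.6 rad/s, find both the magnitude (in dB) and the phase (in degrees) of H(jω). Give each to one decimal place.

|H| = 35.7 dB, ∠H = -4.5°

|j1.6| = 1.6
|j1.6 + 0.546| = √(1.6² + 0.546²) = 1.691
|j1.6 + 3.71| = √(1.6² + 3.71²) = 4.04
|H(j1.6)| = 261 × 1.6 / (1.691 × 4.04) = 61.137
20 log₁₀(61.137) = 35.73 dB
∠(j1.6) = 90.00°
∠(j1.6 + 0.546) = arctan(1.6/0.546) = 71.16°
∠(j1.6 + 3.71) = arctan(1.6/3.71) = 23.33°
∠H(j1.6) = 90.00° − (71.16° + 23.33°) = -4.49°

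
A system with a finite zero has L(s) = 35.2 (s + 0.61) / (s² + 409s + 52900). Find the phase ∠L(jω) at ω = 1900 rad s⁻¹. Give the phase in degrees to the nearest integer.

∠(j1900 + 0.61) = arctan(1900/0.61) = 89.98°
∠[(j1900)² + 409(j1900) + 52900] = ∠[-3.5571e+06 + j7.771e+05] = 167.68°
∠L(j1900) = 89.98° − 167.68° = -77.69°

-78°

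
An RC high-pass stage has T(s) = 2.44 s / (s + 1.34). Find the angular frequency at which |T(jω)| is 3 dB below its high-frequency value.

1.34 rad/s

For a single-pole high-pass, the −3 dB point is at the pole: ω = 1.34 rad/s.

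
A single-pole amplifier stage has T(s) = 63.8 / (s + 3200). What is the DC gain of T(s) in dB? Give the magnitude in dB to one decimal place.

T(0) = 63.8 / 3200 = 0.019938
20 log₁₀(0.019938) = -34.01 dB

-34.0 dB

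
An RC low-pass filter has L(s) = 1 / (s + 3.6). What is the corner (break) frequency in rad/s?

The single real pole at s = −3.6 gives a corner at ω = 3.6 rad/s.

3.6 rad/s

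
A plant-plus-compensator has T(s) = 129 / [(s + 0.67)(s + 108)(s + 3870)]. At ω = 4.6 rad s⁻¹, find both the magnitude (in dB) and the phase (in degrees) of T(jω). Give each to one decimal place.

|T| = -83.6 dB, ∠T = -84.2°

|j4.6 + 0.67| = √(4.6² + 0.67²) = 4.649
|j4.6 + 108| = √(4.6² + 108²) = 108.1
|j4.6 + 3870| = √(4.6² + 3870²) = 3870
|T(j4.6)| = 129 / (4.649 × 108.1 × 3870) = 6.6335e-05
20 log₁₀(6.6335e-05) = -83.57 dB
∠(j4.6 + 0.67) = arctan(4.6/0.67) = 81.71°
∠(j4.6 + 108) = arctan(4.6/108) = 2.44°
∠(j4.6 + 3870) = arctan(4.6/3870) = 0.07°
∠T(j4.6) = − (81.71° + 2.44° + 0.07°) = -84.22°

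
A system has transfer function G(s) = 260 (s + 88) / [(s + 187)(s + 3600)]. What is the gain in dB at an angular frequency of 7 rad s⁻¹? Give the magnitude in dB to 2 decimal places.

|j7 + 88| = √(7² + 88²) = 88.28
|j7 + 187| = √(7² + 187²) = 187.1
|j7 + 3600| = √(7² + 3600²) = 3600
|G(j7)| = 260 × 88.28 / (187.1 × 3600) = 0.03407
20 log₁₀(0.03407) = -29.352 dB

-29.35 dB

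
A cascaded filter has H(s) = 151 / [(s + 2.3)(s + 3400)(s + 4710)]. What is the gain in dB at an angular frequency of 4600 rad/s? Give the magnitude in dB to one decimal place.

|j4600 + 2.3| = √(4600² + 2.3²) = 4600
|j4600 + 3400| = √(4600² + 3400²) = 5720
|j4600 + 4710| = √(4600² + 4710²) = 6584
|H(j4600)| = 151 / (4600 × 5720 × 6584) = 8.7166e-10
20 log₁₀(8.7166e-10) = -181.19 dB

-181.2 dB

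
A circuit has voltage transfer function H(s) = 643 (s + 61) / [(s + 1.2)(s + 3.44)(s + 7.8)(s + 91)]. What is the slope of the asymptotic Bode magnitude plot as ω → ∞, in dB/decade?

With 1 zero and 4 poles, the high-frequency asymptotic slope is 20 × (1 − 4) = -60 dB/decade.

-60 dB/decade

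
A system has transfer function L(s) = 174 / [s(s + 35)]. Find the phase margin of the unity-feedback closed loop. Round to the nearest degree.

82°

Gain crossover: |L(jω)| = 1 at ω ≈ 4.92 rad s⁻¹.
∠L(j4.92) = −90° − arctan(4.92/35) ≈ -98.01°
PM = 180° + (-98.01°) = 81.99°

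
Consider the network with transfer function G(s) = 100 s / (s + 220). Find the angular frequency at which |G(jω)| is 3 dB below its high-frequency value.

220 rad/sec

For a single-pole high-pass, the −3 dB point is at the pole: ω = 220 rad/sec.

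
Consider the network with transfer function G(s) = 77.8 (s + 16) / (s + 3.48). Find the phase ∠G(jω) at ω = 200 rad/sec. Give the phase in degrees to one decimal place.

∠(j200 + 16) = arctan(200/16) = 85.43°
∠(j200 + 3.48) = arctan(200/3.48) = 89.00°
∠G(j200) = 85.43° − 89.00° = -3.58°

-3.6°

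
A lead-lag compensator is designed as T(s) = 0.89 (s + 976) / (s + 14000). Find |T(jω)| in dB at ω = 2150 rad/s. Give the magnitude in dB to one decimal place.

-16.6 dB

|j2150 + 976| = √(2150² + 976²) = 2361
|j2150 + 14000| = √(2150² + 14000²) = 1.416e+04
|T(j2150)| = 0.89 × 2361 / 1.416e+04 = 0.14836
20 log₁₀(0.14836) = -16.57 dB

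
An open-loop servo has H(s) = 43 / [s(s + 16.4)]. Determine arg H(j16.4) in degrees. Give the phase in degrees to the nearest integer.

-135°

∠(j16.4 + 16.4) = arctan(16.4/16.4) = 45.00°
∠(j16.4) = 90.00°
∠H(j16.4) = − (45.00° + 90.00°) = -135.00°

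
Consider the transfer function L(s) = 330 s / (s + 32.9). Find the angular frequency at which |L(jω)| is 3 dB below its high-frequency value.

32.9 rad/s

For a single-pole high-pass, the −3 dB point is at the pole: ω = 32.9 rad/s.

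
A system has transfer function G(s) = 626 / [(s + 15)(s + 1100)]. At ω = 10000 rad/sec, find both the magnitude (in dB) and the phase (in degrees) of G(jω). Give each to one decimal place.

|G| = -104.1 dB, ∠G = -173.6 deg

|j10000 + 15| = √(10000² + 15²) = 1e+04
|j10000 + 1100| = √(10000² + 1100²) = 1.006e+04
|G(j10000)| = 626 / (1e+04 × 1.006e+04) = 6.2225e-06
20 log₁₀(6.2225e-06) = -104.12 dB
∠(j10000 + 15) = arctan(10000/15) = 89.91°
∠(j10000 + 1100) = arctan(10000/1100) = 83.72°
∠G(j10000) = − (89.91° + 83.72°) = -173.64°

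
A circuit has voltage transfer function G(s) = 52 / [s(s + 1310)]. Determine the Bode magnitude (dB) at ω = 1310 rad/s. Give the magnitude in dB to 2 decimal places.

|j1310 + 1310| = √(1310² + 1310²) = 1853
|j1310| = 1310
|G(j1310)| = 52 / (1853 × 1310) = 2.1426e-05
20 log₁₀(2.1426e-05) = -93.381 dB

-93.38 dB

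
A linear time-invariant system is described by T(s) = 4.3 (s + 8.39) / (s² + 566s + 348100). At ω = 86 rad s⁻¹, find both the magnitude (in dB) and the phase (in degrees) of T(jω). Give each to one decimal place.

|j86 + 8.39| = √(86² + 8.39²) = 86.41
|(j86)² + 566(j86) + 348100| = |3.407e+05 + j48676| = 3.442e+05
|T(j86)| = 4.3 × 86.41 / 3.442e+05 = 0.0010796
20 log₁₀(0.0010796) = -59.33 dB
∠(j86 + 8.39) = arctan(86/8.39) = 84.43°
∠[(j86)² + 566(j86) + 348100] = ∠[3.407e+05 + j48676] = 8.13°
∠T(j86) = 84.43° − 8.13° = 76.30°

|T| = -59.3 dB, ∠T = 76.3°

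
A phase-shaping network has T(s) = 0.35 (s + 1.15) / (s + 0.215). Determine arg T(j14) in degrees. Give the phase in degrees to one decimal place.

∠(j14 + 1.15) = arctan(14/1.15) = 85.30°
∠(j14 + 0.215) = arctan(14/0.215) = 89.12°
∠T(j14) = 85.30° − 89.12° = -3.82°

-3.8°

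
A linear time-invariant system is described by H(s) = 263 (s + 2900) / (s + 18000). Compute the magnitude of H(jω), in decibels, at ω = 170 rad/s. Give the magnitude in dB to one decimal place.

|j170 + 2900| = √(170² + 2900²) = 2905
|j170 + 18000| = √(170² + 18000²) = 1.8e+04
|H(j170)| = 263 × 2905 / 1.8e+04 = 42.443
20 log₁₀(42.443) = 32.56 dB

32.6 dB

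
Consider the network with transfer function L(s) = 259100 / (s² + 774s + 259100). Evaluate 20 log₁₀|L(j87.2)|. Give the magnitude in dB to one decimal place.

|(j87.2)² + 774(j87.2) + 259100| = |2.515e+05 + j67493| = 2.604e+05
|L(j87.2)| = 259100 / 2.604e+05 = 0.99503
20 log₁₀(0.99503) = -0.04 dB

-0.0 dB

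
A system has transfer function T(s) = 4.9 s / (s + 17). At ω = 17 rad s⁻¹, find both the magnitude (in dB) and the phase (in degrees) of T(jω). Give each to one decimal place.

|T| = 10.8 dB, ∠T = 45.0°

|j17| = 17
|j17 + 17| = √(17² + 17²) = 24.04
|T(j17)| = 4.9 × 17 / 24.04 = 3.4648
20 log₁₀(3.4648) = 10.79 dB
∠(j17) = 90.00°
∠(j17 + 17) = arctan(17/17) = 45.00°
∠T(j17) = 90.00° − 45.00° = 45.00°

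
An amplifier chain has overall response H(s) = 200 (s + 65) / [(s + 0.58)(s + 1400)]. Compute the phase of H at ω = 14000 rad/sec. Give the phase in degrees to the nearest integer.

-85°

∠(j14000 + 65) = arctan(14000/65) = 89.73°
∠(j14000 + 0.58) = arctan(14000/0.58) = 90.00°
∠(j14000 + 1400) = arctan(14000/1400) = 84.29°
∠H(j14000) = 89.73° − (90.00° + 84.29°) = -84.55°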